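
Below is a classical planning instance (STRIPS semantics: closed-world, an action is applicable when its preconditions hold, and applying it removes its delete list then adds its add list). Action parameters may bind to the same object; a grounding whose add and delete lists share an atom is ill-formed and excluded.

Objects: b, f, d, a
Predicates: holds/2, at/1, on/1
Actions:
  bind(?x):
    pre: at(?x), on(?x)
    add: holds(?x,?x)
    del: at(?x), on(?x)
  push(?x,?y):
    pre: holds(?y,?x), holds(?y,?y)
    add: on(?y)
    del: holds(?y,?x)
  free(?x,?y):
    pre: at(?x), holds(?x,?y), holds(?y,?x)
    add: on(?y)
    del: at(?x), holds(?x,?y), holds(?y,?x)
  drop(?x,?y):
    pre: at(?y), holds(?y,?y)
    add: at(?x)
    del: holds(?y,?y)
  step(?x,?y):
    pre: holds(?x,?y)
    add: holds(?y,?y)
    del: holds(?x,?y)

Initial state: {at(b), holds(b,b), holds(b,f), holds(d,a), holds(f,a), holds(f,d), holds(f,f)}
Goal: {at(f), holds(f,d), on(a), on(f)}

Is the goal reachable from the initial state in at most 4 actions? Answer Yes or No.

1. push(f,f)  →  {at(b), holds(b,b), holds(b,f), holds(d,a), holds(f,a), holds(f,d), on(f)}
2. drop(f,b)  →  {at(b), at(f), holds(b,f), holds(d,a), holds(f,a), holds(f,d), on(f)}
3. step(f,a)  →  {at(b), at(f), holds(a,a), holds(b,f), holds(d,a), holds(f,d), on(f)}
4. push(a,a)  →  {at(b), at(f), holds(b,f), holds(d,a), holds(f,d), on(a), on(f)}
optimal plan length = 4; 4 ≤ 4

Yes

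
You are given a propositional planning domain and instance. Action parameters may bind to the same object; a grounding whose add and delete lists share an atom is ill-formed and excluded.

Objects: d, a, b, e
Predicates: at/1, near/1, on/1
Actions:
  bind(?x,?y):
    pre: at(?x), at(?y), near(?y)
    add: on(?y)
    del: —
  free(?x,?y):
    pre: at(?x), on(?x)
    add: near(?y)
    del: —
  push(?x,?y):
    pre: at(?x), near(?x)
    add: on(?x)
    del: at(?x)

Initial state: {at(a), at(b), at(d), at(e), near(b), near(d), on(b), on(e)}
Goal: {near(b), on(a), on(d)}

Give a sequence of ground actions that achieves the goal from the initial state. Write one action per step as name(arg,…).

bind(d,d); free(d,a); bind(d,a)

1. bind(d,d)  →  {at(a), at(b), at(d), at(e), near(b), near(d), on(b), on(d), on(e)}
2. free(d,a)  →  {at(a), at(b), at(d), at(e), near(a), near(b), near(d), on(b), on(d), on(e)}
3. bind(d,a)  →  {at(a), at(b), at(d), at(e), near(a), near(b), near(d), on(a), on(b), on(d), on(e)}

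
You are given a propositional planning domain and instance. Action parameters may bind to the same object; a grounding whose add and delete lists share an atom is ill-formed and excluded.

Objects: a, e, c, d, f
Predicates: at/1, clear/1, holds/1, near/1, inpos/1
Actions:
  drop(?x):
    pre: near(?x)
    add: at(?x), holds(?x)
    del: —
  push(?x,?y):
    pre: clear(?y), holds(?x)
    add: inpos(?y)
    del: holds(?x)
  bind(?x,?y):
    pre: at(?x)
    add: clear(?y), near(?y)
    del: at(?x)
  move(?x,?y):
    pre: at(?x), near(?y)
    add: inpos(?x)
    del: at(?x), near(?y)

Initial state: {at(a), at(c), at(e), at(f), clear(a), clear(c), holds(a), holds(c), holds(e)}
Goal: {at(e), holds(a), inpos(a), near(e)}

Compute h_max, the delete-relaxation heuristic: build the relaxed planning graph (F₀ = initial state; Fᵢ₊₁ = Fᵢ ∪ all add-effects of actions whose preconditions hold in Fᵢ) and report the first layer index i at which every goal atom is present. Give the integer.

1

F0 = init (9 atoms)
F1 = F0 ∪ {clear(d), clear(e), clear(f), inpos(a), inpos(c), near(a), near(c), near(d), near(e), near(f)}  (19 atoms)
goal ⊆ F1  ⇒  h_max = 1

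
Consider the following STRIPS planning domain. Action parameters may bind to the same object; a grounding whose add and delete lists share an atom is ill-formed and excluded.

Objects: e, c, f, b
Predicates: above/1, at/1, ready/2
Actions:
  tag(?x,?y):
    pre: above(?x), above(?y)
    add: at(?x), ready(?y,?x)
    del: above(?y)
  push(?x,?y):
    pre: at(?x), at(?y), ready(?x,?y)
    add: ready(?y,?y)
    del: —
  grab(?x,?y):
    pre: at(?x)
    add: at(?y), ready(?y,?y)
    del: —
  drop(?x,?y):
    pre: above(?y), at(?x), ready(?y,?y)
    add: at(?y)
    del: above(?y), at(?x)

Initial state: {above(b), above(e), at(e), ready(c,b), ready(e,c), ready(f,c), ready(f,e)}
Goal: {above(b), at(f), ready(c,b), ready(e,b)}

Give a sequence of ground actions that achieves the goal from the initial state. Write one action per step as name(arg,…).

1. tag(b,e)  →  {above(b), at(b), at(e), ready(c,b), ready(e,b), ready(e,c), ready(f,c), ready(f,e)}
2. grab(e,f)  →  {above(b), at(b), at(e), at(f), ready(c,b), ready(e,b), ready(e,c), ready(f,c), ready(f,e), ready(f,f)}

tag(b,e); grab(e,f)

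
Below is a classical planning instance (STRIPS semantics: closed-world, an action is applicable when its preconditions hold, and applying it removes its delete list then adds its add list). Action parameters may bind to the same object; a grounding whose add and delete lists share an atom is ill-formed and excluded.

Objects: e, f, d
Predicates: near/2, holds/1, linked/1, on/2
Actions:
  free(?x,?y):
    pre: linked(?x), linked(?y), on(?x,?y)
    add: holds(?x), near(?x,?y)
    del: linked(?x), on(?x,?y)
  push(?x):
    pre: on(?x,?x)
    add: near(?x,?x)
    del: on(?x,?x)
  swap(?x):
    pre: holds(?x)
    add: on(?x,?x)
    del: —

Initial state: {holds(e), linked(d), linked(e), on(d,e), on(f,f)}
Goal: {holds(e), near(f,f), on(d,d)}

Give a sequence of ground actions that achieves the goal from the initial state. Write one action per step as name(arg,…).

free(d,e); push(f); swap(d)

1. free(d,e)  →  {holds(d), holds(e), linked(e), near(d,e), on(f,f)}
2. push(f)  →  {holds(d), holds(e), linked(e), near(d,e), near(f,f)}
3. swap(d)  →  {holds(d), holds(e), linked(e), near(d,e), near(f,f), on(d,d)}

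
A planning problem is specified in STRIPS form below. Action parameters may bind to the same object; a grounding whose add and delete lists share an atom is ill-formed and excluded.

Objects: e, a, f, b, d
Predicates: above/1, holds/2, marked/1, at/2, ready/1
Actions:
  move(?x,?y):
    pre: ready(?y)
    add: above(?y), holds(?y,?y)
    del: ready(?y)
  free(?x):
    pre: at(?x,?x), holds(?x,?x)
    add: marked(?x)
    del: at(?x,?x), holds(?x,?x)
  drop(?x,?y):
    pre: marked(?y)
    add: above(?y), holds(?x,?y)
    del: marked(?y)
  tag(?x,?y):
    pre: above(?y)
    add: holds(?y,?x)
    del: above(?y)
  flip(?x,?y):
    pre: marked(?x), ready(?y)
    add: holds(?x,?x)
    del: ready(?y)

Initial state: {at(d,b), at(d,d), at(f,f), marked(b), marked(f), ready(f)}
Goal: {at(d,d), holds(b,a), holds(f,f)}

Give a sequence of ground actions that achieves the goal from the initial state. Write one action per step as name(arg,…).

1. move(e,f)  →  {above(f), at(d,b), at(d,d), at(f,f), holds(f,f), marked(b), marked(f)}
2. drop(e,b)  →  {above(b), above(f), at(d,b), at(d,d), at(f,f), holds(e,b), holds(f,f), marked(f)}
3. tag(a,b)  →  {above(f), at(d,b), at(d,d), at(f,f), holds(b,a), holds(e,b), holds(f,f), marked(f)}

move(e,f); drop(e,b); tag(a,b)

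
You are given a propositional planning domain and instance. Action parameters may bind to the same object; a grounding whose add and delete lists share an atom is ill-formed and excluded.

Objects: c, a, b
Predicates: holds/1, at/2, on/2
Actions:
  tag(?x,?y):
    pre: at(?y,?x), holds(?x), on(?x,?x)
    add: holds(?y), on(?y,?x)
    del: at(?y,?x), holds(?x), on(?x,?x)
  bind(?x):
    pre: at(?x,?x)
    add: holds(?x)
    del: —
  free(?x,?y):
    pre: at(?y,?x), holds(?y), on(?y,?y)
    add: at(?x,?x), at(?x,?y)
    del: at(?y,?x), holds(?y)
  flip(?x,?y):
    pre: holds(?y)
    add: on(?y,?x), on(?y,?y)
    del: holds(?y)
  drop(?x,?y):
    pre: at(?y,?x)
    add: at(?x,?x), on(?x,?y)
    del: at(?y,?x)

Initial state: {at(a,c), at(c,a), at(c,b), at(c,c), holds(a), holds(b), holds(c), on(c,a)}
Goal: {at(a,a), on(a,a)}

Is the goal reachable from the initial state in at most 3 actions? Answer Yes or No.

Yes

1. flip(c,a)  →  {at(a,c), at(c,a), at(c,b), at(c,c), holds(b), holds(c), on(a,a), on(a,c), on(c,a)}
2. drop(a,c)  →  {at(a,a), at(a,c), at(c,b), at(c,c), holds(b), holds(c), on(a,a), on(a,c), on(c,a)}
optimal plan length = 2; 2 ≤ 3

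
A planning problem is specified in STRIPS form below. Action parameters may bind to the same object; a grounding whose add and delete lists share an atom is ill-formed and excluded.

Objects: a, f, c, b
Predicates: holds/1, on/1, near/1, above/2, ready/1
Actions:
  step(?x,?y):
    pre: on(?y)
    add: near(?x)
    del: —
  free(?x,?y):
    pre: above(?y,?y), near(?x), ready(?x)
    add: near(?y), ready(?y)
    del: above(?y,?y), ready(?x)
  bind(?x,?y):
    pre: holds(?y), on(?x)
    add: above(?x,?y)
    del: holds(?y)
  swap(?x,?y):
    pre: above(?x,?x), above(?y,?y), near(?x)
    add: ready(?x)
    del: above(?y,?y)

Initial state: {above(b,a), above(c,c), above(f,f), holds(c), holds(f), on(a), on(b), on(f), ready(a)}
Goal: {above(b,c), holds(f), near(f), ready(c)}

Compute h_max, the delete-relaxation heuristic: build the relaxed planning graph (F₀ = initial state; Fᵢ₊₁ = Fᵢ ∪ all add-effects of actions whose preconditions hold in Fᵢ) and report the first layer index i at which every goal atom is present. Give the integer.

2

F0 = init (9 atoms)
F1 = F0 ∪ {above(a,c), above(a,f), above(b,c), above(b,f), above(f,c), near(a), near(b), near(c), near(f)}  (18 atoms)
F2 = F1 ∪ {ready(c), ready(f)}  (20 atoms)
goal ⊆ F2  ⇒  h_max = 2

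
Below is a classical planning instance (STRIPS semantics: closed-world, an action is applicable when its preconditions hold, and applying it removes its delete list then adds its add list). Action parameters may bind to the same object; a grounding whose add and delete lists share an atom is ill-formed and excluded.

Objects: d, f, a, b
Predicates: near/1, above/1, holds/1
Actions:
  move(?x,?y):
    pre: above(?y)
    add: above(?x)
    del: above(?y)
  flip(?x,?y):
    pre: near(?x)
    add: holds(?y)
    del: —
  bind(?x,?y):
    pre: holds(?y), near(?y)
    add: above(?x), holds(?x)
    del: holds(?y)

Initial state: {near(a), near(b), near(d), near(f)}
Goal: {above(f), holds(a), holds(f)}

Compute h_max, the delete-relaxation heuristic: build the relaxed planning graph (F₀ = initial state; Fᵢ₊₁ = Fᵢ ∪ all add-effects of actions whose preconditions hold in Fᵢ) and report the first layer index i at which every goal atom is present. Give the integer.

2

F0 = init (4 atoms)
F1 = F0 ∪ {holds(a), holds(b), holds(d), holds(f)}  (8 atoms)
F2 = F1 ∪ {above(a), above(b), above(d), above(f)}  (12 atoms)
goal ⊆ F2  ⇒  h_max = 2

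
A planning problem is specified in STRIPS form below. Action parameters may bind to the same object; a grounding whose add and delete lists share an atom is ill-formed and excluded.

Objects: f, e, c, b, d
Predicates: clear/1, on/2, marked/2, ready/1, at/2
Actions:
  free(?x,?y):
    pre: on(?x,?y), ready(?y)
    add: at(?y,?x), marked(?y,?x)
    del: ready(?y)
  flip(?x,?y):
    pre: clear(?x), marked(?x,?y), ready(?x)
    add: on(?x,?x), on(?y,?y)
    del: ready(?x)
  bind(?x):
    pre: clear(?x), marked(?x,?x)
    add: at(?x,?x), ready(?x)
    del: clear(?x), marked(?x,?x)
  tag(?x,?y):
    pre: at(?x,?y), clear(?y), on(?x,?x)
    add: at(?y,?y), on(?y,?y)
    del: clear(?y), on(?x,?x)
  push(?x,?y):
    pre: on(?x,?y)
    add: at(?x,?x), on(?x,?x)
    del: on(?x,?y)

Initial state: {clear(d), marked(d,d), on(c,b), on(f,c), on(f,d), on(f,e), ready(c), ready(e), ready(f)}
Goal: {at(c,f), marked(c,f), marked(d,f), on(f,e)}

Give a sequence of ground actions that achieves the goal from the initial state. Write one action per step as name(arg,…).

free(f,c); bind(d); free(f,d)

1. free(f,c)  →  {at(c,f), clear(d), marked(c,f), marked(d,d), on(c,b), on(f,c), on(f,d), on(f,e), ready(e), ready(f)}
2. bind(d)  →  {at(c,f), at(d,d), marked(c,f), on(c,b), on(f,c), on(f,d), on(f,e), ready(d), ready(e), ready(f)}
3. free(f,d)  →  {at(c,f), at(d,d), at(d,f), marked(c,f), marked(d,f), on(c,b), on(f,c), on(f,d), on(f,e), ready(e), ready(f)}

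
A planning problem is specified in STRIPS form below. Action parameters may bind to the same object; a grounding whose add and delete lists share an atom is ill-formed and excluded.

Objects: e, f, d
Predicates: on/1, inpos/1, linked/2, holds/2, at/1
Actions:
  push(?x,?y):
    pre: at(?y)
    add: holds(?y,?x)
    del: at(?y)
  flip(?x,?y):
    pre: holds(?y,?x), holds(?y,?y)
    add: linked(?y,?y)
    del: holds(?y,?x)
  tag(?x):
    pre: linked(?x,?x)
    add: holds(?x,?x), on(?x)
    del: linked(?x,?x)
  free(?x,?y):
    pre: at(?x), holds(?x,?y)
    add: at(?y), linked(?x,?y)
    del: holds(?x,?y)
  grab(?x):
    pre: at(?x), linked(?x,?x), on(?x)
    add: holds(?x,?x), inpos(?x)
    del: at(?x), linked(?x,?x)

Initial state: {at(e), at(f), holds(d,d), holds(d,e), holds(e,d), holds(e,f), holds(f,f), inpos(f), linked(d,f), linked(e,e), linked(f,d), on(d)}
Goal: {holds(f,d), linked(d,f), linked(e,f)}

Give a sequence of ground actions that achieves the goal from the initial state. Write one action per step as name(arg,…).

push(d,f); free(e,f)

1. push(d,f)  →  {at(e), holds(d,d), holds(d,e), holds(e,d), holds(e,f), holds(f,d), holds(f,f), inpos(f), linked(d,f), linked(e,e), linked(f,d), on(d)}
2. free(e,f)  →  {at(e), at(f), holds(d,d), holds(d,e), holds(e,d), holds(f,d), holds(f,f), inpos(f), linked(d,f), linked(e,e), linked(e,f), linked(f,d), on(d)}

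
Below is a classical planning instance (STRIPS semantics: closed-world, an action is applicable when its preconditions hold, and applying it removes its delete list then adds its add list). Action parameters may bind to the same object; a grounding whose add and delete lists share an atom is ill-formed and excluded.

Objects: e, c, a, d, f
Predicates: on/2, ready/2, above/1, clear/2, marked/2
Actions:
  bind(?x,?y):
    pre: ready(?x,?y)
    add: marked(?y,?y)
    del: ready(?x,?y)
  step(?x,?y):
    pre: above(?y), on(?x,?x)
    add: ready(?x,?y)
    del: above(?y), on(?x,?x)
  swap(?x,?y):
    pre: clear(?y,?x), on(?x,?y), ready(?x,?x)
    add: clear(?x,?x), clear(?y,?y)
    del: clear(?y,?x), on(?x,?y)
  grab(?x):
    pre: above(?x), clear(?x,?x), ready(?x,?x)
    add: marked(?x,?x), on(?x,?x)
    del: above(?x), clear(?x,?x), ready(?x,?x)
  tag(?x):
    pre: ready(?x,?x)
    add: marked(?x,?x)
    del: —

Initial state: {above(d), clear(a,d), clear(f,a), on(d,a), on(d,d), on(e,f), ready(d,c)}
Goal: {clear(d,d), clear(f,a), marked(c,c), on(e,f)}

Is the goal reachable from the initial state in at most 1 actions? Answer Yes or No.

No

1. bind(d,c)  →  {above(d), clear(a,d), clear(f,a), marked(c,c), on(d,a), on(d,d), on(e,f)}
2. step(d,d)  →  {clear(a,d), clear(f,a), marked(c,c), on(d,a), on(e,f), ready(d,d)}
3. swap(d,a)  →  {clear(a,a), clear(d,d), clear(f,a), marked(c,c), on(e,f), ready(d,d)}
optimal plan length = 3; 3 > 1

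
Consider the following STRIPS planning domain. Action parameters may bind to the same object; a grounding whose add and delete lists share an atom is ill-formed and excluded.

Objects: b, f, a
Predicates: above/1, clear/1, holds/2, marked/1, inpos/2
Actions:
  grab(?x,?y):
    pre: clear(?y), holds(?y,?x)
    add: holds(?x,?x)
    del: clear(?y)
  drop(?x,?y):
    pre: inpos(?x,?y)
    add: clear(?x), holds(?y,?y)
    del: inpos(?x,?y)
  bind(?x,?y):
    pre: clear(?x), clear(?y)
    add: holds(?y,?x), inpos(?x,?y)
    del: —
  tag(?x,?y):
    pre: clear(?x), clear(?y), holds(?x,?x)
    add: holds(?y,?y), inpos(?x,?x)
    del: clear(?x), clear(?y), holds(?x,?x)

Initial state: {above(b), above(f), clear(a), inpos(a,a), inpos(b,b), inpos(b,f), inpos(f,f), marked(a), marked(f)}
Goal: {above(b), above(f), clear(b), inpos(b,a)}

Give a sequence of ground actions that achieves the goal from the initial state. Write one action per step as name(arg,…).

1. drop(b,b)  →  {above(b), above(f), clear(a), clear(b), holds(b,b), inpos(a,a), inpos(b,f), inpos(f,f), marked(a), marked(f)}
2. bind(b,a)  →  {above(b), above(f), clear(a), clear(b), holds(a,b), holds(b,b), inpos(a,a), inpos(b,a), inpos(b,f), inpos(f,f), marked(a), marked(f)}

drop(b,b); bind(b,a)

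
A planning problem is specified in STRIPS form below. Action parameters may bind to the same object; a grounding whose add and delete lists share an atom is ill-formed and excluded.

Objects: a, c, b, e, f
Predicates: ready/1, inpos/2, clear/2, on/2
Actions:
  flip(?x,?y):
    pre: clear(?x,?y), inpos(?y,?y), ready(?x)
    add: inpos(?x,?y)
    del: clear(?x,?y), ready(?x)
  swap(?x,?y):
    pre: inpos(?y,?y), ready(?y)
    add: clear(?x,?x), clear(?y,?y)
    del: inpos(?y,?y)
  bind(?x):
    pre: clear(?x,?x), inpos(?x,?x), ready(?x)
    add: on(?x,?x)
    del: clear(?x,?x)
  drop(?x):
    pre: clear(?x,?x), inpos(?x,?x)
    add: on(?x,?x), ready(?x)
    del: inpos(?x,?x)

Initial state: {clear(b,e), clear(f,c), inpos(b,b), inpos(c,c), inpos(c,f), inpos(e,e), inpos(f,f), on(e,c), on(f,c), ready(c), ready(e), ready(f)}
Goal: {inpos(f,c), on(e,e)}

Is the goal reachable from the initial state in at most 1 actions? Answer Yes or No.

No

1. flip(f,c)  →  {clear(b,e), inpos(b,b), inpos(c,c), inpos(c,f), inpos(e,e), inpos(f,c), inpos(f,f), on(e,c), on(f,c), ready(c), ready(e)}
2. swap(e,c)  →  {clear(b,e), clear(c,c), clear(e,e), inpos(b,b), inpos(c,f), inpos(e,e), inpos(f,c), inpos(f,f), on(e,c), on(f,c), ready(c), ready(e)}
3. bind(e)  →  {clear(b,e), clear(c,c), inpos(b,b), inpos(c,f), inpos(e,e), inpos(f,c), inpos(f,f), on(e,c), on(e,e), on(f,c), ready(c), ready(e)}
optimal plan length = 3; 3 > 1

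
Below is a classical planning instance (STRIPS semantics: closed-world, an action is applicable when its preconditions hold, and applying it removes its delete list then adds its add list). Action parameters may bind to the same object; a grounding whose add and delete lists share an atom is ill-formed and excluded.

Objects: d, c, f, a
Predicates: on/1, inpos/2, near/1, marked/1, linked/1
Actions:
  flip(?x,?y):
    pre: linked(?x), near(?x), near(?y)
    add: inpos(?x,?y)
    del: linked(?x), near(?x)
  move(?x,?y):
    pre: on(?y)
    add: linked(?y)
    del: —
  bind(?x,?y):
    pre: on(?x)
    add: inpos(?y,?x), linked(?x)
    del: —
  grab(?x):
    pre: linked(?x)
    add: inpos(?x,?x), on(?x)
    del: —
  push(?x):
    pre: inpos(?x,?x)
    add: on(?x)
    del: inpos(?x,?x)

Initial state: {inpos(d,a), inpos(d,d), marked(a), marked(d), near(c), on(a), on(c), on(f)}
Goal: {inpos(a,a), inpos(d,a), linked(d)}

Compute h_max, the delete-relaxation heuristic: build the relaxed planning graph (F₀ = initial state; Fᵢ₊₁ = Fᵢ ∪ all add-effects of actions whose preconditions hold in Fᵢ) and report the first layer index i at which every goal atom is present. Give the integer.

F0 = init (8 atoms)
F1 = F0 ∪ {inpos(a,a), inpos(a,c), inpos(a,f), inpos(c,a), inpos(c,c), inpos(c,f), inpos(d,c), inpos(d,f), inpos(f,a), inpos(f,c), inpos(f,f), linked(a), linked(c), linked(f), on(d)}  (23 atoms)
F2 = F1 ∪ {inpos(a,d), inpos(c,d), inpos(f,d), linked(d)}  (27 atoms)
goal ⊆ F2  ⇒  h_max = 2

2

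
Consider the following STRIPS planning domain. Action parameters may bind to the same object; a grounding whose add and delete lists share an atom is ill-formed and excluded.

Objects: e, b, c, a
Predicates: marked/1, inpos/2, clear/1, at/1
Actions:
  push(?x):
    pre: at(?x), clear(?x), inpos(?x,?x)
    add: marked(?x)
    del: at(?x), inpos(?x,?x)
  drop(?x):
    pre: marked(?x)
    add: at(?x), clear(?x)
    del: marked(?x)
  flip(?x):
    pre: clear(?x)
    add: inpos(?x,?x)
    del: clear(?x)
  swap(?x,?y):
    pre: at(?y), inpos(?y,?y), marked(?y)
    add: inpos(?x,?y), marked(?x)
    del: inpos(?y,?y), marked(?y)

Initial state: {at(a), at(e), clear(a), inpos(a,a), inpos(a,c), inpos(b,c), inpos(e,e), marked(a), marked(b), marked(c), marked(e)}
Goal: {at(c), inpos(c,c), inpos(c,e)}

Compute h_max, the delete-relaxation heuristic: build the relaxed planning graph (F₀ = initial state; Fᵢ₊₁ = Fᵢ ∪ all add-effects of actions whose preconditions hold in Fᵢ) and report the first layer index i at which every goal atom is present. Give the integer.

F0 = init (11 atoms)
F1 = F0 ∪ {at(b), at(c), clear(b), clear(c), clear(e), inpos(a,e), inpos(b,a), inpos(b,e), inpos(c,a), inpos(c,e), inpos(e,a)}  (22 atoms)
F2 = F1 ∪ {inpos(b,b), inpos(c,c)}  (24 atoms)
goal ⊆ F2  ⇒  h_max = 2

2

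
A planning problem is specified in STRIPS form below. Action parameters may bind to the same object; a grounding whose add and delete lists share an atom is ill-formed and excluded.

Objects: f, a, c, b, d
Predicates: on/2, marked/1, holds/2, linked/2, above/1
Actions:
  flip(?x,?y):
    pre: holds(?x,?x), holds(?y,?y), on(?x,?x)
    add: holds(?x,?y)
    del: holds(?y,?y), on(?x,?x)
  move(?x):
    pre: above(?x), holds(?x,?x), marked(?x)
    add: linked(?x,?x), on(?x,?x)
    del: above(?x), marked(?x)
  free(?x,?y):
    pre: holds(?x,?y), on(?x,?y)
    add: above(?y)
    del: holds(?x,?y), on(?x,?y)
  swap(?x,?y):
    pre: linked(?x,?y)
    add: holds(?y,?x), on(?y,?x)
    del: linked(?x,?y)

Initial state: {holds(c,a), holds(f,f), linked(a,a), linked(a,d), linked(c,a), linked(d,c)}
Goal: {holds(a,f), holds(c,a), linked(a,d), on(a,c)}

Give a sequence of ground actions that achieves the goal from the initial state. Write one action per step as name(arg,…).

1. swap(a,a)  →  {holds(a,a), holds(c,a), holds(f,f), linked(a,d), linked(c,a), linked(d,c), on(a,a)}
2. flip(a,f)  →  {holds(a,a), holds(a,f), holds(c,a), linked(a,d), linked(c,a), linked(d,c)}
3. swap(c,a)  →  {holds(a,a), holds(a,c), holds(a,f), holds(c,a), linked(a,d), linked(d,c), on(a,c)}

swap(a,a); flip(a,f); swap(c,a)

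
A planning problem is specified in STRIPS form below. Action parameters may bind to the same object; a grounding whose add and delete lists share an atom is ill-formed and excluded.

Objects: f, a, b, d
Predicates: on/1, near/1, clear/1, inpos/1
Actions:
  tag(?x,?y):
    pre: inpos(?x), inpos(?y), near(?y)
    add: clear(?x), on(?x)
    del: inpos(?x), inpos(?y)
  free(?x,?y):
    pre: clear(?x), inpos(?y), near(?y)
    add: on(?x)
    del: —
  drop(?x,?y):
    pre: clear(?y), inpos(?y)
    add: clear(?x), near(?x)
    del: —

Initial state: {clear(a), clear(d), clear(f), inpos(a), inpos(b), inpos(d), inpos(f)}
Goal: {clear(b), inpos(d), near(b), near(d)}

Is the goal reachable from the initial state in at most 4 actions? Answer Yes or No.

Yes

1. drop(b,f)  →  {clear(a), clear(b), clear(d), clear(f), inpos(a), inpos(b), inpos(d), inpos(f), near(b)}
2. drop(d,f)  →  {clear(a), clear(b), clear(d), clear(f), inpos(a), inpos(b), inpos(d), inpos(f), near(b), near(d)}
optimal plan length = 2; 2 ≤ 4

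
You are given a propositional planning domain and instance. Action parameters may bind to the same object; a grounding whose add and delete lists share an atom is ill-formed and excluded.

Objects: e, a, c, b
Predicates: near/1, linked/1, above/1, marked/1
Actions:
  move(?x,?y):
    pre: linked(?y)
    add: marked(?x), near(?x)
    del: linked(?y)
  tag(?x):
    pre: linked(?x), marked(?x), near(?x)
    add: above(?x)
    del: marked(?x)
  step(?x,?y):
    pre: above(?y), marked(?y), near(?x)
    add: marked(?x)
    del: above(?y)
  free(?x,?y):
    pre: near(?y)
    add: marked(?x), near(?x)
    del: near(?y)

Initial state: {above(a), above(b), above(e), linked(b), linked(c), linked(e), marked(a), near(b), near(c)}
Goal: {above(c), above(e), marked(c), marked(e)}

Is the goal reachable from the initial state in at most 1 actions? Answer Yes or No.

1. move(e,e)  →  {above(a), above(b), above(e), linked(b), linked(c), marked(a), marked(e), near(b), near(c), near(e)}
2. move(c,b)  →  {above(a), above(b), above(e), linked(c), marked(a), marked(c), marked(e), near(b), near(c), near(e)}
3. tag(c)  →  {above(a), above(b), above(c), above(e), linked(c), marked(a), marked(e), near(b), near(c), near(e)}
4. move(c,c)  →  {above(a), above(b), above(c), above(e), marked(a), marked(c), marked(e), near(b), near(c), near(e)}
optimal plan length = 4; 4 > 1

No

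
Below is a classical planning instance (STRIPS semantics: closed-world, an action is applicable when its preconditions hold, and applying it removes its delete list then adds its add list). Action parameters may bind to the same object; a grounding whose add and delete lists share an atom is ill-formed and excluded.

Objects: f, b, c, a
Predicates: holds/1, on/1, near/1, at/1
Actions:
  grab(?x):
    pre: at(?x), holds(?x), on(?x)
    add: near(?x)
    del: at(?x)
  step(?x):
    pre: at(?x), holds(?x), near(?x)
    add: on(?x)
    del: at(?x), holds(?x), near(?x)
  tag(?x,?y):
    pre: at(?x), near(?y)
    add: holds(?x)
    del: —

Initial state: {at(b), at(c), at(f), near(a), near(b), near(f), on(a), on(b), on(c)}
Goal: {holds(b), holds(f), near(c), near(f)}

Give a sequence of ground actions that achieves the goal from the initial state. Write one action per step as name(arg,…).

1. tag(f,f)  →  {at(b), at(c), at(f), holds(f), near(a), near(b), near(f), on(a), on(b), on(c)}
2. tag(b,f)  →  {at(b), at(c), at(f), holds(b), holds(f), near(a), near(b), near(f), on(a), on(b), on(c)}
3. tag(c,f)  →  {at(b), at(c), at(f), holds(b), holds(c), holds(f), near(a), near(b), near(f), on(a), on(b), on(c)}
4. grab(c)  →  {at(b), at(f), holds(b), holds(c), holds(f), near(a), near(b), near(c), near(f), on(a), on(b), on(c)}

tag(f,f); tag(b,f); tag(c,f); grab(c)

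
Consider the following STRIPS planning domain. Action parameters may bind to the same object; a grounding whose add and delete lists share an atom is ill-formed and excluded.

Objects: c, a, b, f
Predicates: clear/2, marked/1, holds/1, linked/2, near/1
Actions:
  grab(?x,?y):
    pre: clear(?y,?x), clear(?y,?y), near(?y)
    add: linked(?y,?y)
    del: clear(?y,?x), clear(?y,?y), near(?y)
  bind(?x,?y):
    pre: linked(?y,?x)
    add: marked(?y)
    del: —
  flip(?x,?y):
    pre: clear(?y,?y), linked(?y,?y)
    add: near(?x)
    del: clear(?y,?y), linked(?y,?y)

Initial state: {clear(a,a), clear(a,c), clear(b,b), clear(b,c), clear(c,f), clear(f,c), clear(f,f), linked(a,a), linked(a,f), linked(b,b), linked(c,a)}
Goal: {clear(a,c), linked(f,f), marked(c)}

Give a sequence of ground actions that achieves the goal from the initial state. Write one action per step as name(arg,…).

bind(a,c); flip(f,a); grab(c,f)

1. bind(a,c)  →  {clear(a,a), clear(a,c), clear(b,b), clear(b,c), clear(c,f), clear(f,c), clear(f,f), linked(a,a), linked(a,f), linked(b,b), linked(c,a), marked(c)}
2. flip(f,a)  →  {clear(a,c), clear(b,b), clear(b,c), clear(c,f), clear(f,c), clear(f,f), linked(a,f), linked(b,b), linked(c,a), marked(c), near(f)}
3. grab(c,f)  →  {clear(a,c), clear(b,b), clear(b,c), clear(c,f), linked(a,f), linked(b,b), linked(c,a), linked(f,f), marked(c)}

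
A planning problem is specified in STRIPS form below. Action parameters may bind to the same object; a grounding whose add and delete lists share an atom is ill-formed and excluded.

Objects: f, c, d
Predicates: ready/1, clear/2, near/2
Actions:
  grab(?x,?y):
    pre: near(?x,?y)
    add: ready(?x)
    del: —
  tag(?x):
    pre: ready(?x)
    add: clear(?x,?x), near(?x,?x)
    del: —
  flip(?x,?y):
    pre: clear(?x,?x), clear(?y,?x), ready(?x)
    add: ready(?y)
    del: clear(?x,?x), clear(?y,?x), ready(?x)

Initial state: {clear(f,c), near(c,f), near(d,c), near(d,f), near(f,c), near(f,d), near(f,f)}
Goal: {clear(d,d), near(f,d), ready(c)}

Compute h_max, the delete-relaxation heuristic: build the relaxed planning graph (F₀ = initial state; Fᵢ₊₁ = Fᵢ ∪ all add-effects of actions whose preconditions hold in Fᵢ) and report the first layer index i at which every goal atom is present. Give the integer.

F0 = init (7 atoms)
F1 = F0 ∪ {ready(c), ready(d), ready(f)}  (10 atoms)
F2 = F1 ∪ {clear(c,c), clear(d,d), clear(f,f), near(c,c), near(d,d)}  (15 atoms)
goal ⊆ F2  ⇒  h_max = 2

2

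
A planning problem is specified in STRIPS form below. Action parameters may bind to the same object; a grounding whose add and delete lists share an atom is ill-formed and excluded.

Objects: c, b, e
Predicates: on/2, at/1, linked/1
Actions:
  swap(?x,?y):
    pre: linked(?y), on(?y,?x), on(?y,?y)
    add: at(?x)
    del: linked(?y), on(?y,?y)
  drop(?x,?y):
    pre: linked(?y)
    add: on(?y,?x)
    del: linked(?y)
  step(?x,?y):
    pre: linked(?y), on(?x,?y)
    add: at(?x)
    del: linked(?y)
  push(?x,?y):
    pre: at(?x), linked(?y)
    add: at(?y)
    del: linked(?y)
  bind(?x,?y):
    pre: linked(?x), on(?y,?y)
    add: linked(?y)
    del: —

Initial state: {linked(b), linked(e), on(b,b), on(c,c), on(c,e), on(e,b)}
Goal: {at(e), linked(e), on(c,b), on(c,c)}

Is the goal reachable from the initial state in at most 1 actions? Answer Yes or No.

No

1. step(e,b)  →  {at(e), linked(e), on(b,b), on(c,c), on(c,e), on(e,b)}
2. bind(e,c)  →  {at(e), linked(c), linked(e), on(b,b), on(c,c), on(c,e), on(e,b)}
3. drop(b,c)  →  {at(e), linked(e), on(b,b), on(c,b), on(c,c), on(c,e), on(e,b)}
optimal plan length = 3; 3 > 1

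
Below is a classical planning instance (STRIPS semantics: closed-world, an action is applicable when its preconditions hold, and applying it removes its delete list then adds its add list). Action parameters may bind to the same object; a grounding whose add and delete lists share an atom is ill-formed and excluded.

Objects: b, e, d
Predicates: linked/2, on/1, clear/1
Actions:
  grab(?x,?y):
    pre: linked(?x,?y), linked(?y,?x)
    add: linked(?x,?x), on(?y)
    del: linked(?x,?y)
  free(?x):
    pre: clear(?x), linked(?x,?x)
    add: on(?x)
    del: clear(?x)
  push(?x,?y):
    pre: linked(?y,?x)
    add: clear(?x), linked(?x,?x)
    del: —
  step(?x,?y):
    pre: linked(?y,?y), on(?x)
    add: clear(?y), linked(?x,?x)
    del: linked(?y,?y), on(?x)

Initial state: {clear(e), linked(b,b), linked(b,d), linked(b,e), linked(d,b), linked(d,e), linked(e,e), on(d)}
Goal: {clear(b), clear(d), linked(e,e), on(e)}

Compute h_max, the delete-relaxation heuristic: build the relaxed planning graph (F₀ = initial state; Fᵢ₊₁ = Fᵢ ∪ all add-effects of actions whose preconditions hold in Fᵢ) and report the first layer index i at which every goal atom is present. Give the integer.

1

F0 = init (8 atoms)
F1 = F0 ∪ {clear(b), clear(d), linked(d,d), on(b), on(e)}  (13 atoms)
goal ⊆ F1  ⇒  h_max = 1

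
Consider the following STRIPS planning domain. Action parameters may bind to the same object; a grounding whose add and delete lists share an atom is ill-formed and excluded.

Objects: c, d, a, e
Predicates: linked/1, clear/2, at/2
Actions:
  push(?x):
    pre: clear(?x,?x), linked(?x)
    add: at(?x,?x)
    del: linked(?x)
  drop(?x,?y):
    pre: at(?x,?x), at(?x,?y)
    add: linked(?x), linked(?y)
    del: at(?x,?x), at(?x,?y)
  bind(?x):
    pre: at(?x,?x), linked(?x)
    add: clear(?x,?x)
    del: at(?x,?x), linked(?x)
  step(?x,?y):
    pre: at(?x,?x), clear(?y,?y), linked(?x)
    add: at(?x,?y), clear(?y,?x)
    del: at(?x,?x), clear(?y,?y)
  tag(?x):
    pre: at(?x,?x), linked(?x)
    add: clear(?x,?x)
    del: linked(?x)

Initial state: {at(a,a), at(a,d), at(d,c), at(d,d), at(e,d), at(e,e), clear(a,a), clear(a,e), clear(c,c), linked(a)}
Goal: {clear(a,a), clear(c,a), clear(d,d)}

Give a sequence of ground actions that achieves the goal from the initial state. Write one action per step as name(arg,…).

drop(e,d); bind(d); step(a,c)

1. drop(e,d)  →  {at(a,a), at(a,d), at(d,c), at(d,d), clear(a,a), clear(a,e), clear(c,c), linked(a), linked(d), linked(e)}
2. bind(d)  →  {at(a,a), at(a,d), at(d,c), clear(a,a), clear(a,e), clear(c,c), clear(d,d), linked(a), linked(e)}
3. step(a,c)  →  {at(a,c), at(a,d), at(d,c), clear(a,a), clear(a,e), clear(c,a), clear(d,d), linked(a), linked(e)}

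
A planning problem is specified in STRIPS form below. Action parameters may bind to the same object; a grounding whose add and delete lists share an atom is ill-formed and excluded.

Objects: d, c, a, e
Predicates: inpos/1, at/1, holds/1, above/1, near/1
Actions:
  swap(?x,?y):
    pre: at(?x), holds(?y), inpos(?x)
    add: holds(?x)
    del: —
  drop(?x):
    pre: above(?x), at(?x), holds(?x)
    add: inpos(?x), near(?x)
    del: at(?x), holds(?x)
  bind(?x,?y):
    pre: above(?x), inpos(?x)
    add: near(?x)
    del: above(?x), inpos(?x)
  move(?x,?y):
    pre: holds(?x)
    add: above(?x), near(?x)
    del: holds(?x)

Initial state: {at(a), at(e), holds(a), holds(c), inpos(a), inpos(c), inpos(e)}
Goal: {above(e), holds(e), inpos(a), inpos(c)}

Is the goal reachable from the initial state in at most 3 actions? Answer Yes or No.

Yes

1. swap(e,c)  →  {at(a), at(e), holds(a), holds(c), holds(e), inpos(a), inpos(c), inpos(e)}
2. move(e,d)  →  {above(e), at(a), at(e), holds(a), holds(c), inpos(a), inpos(c), inpos(e), near(e)}
3. swap(e,c)  →  {above(e), at(a), at(e), holds(a), holds(c), holds(e), inpos(a), inpos(c), inpos(e), near(e)}
optimal plan length = 3; 3 ≤ 3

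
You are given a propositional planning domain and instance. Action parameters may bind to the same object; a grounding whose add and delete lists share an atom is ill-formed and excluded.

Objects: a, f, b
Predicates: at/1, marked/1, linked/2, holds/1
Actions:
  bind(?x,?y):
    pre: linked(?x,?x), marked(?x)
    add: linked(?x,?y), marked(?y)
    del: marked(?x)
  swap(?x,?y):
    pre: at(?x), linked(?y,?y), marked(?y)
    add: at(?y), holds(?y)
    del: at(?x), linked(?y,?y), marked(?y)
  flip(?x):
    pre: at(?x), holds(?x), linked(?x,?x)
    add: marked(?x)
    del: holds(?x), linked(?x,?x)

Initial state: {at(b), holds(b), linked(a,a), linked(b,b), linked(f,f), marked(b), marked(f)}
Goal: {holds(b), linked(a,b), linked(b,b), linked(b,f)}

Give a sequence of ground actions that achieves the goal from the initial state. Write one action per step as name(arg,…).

bind(f,a); bind(a,b); bind(b,f)

1. bind(f,a)  →  {at(b), holds(b), linked(a,a), linked(b,b), linked(f,a), linked(f,f), marked(a), marked(b)}
2. bind(a,b)  →  {at(b), holds(b), linked(a,a), linked(a,b), linked(b,b), linked(f,a), linked(f,f), marked(b)}
3. bind(b,f)  →  {at(b), holds(b), linked(a,a), linked(a,b), linked(b,b), linked(b,f), linked(f,a), linked(f,f), marked(f)}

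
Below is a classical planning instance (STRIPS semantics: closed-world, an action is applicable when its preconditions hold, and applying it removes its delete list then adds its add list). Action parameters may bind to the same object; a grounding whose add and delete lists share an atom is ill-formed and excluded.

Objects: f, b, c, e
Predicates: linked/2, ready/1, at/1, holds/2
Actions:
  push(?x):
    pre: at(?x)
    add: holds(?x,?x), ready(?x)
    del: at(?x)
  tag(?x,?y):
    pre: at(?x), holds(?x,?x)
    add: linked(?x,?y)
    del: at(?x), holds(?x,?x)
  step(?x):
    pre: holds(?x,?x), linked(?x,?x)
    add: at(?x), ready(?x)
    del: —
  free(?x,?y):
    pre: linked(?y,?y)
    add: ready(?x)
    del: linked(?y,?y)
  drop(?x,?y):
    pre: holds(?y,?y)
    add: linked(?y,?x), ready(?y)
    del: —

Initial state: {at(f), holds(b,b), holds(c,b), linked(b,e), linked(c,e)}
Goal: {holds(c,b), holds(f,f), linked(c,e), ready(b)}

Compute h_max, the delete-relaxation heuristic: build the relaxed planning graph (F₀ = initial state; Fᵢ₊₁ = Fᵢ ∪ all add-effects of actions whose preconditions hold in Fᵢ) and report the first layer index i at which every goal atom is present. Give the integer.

F0 = init (5 atoms)
F1 = F0 ∪ {holds(f,f), linked(b,b), linked(b,c), linked(b,f), ready(b), ready(f)}  (11 atoms)
goal ⊆ F1  ⇒  h_max = 1

1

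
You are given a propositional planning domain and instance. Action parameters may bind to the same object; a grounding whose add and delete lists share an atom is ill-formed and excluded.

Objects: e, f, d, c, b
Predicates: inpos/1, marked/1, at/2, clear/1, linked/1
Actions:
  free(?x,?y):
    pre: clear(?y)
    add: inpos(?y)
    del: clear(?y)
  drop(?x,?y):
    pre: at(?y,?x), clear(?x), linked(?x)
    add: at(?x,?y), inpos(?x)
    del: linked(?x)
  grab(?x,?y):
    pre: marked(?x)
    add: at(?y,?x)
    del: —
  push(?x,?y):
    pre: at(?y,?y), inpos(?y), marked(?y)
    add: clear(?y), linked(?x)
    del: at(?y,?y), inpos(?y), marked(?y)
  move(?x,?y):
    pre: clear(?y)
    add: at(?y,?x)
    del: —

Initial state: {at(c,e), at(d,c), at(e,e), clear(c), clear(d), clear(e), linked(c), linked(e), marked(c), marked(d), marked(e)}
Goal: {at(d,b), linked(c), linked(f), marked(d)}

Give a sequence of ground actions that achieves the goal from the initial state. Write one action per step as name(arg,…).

1. free(e,e)  →  {at(c,e), at(d,c), at(e,e), clear(c), clear(d), inpos(e), linked(c), linked(e), marked(c), marked(d), marked(e)}
2. push(f,e)  →  {at(c,e), at(d,c), clear(c), clear(d), clear(e), linked(c), linked(e), linked(f), marked(c), marked(d)}
3. move(b,d)  →  {at(c,e), at(d,b), at(d,c), clear(c), clear(d), clear(e), linked(c), linked(e), linked(f), marked(c), marked(d)}

free(e,e); push(f,e); move(b,d)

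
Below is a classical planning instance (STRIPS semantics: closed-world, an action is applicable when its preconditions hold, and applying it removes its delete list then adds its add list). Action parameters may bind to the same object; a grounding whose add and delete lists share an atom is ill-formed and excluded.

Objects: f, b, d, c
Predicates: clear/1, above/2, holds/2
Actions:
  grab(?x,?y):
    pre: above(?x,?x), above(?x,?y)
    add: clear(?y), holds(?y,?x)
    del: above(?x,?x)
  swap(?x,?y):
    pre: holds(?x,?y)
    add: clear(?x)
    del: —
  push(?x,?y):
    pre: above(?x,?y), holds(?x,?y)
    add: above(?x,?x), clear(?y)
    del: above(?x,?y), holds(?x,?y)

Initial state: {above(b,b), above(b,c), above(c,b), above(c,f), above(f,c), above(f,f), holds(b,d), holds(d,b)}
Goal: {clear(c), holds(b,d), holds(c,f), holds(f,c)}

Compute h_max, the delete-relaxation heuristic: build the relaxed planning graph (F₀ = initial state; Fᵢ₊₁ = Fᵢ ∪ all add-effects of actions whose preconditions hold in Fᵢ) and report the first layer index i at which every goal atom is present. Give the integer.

F0 = init (8 atoms)
F1 = F0 ∪ {clear(b), clear(c), clear(d), clear(f), holds(b,b), holds(c,b), holds(c,f), holds(f,f)}  (16 atoms)
F2 = F1 ∪ {above(c,c)}  (17 atoms)
F3 = F2 ∪ {holds(b,c), holds(c,c), holds(f,c)}  (20 atoms)
goal ⊆ F3  ⇒  h_max = 3

3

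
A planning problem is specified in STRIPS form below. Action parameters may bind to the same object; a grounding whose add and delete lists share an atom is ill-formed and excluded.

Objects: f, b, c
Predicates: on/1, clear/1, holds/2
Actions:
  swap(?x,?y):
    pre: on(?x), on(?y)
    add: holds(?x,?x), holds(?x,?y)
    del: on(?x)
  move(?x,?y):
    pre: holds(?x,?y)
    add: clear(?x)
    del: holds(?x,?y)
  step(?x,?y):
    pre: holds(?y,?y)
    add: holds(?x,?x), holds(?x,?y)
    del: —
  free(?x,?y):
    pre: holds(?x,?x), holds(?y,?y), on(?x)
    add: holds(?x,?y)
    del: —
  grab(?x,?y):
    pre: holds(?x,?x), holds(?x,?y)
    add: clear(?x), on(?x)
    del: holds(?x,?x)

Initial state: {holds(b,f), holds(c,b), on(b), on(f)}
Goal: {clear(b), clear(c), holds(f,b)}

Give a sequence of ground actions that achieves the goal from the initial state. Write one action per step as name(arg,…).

swap(f,b); move(b,f); move(c,b)

1. swap(f,b)  →  {holds(b,f), holds(c,b), holds(f,b), holds(f,f), on(b)}
2. move(b,f)  →  {clear(b), holds(c,b), holds(f,b), holds(f,f), on(b)}
3. move(c,b)  →  {clear(b), clear(c), holds(f,b), holds(f,f), on(b)}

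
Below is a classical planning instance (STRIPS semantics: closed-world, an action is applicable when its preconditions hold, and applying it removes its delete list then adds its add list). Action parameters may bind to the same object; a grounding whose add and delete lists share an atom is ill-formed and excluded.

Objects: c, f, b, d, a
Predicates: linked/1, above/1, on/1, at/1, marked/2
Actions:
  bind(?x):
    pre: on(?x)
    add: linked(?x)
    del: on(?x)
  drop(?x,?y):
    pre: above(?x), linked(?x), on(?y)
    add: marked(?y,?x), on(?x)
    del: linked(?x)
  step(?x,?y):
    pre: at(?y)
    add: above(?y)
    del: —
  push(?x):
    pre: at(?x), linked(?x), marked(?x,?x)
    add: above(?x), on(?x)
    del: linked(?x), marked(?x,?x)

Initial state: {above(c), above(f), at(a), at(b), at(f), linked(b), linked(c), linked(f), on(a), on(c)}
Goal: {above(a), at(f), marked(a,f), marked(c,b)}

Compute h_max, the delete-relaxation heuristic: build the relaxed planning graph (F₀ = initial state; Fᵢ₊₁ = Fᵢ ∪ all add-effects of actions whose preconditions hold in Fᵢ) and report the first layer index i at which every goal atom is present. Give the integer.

F0 = init (10 atoms)
F1 = F0 ∪ {above(a), above(b), linked(a), marked(a,c), marked(a,f), marked(c,c), marked(c,f), on(f)}  (18 atoms)
F2 = F1 ∪ {marked(a,a), marked(a,b), marked(c,a), marked(c,b), marked(f,a), marked(f,b), marked(f,c), marked(f,f), on(b)}  (27 atoms)
goal ⊆ F2  ⇒  h_max = 2

2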